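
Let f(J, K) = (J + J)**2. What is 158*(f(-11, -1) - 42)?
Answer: 69836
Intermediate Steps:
f(J, K) = 4*J**2 (f(J, K) = (2*J)**2 = 4*J**2)
158*(f(-11, -1) - 42) = 158*(4*(-11)**2 - 42) = 158*(4*121 - 42) = 158*(484 - 42) = 158*442 = 69836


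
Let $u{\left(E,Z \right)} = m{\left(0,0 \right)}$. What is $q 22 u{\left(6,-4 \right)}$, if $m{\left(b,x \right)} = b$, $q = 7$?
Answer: $0$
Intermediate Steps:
$u{\left(E,Z \right)} = 0$
$q 22 u{\left(6,-4 \right)} = 7 \cdot 22 \cdot 0 = 154 \cdot 0 = 0$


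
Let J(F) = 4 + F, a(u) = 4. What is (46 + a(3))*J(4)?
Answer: 400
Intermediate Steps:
(46 + a(3))*J(4) = (46 + 4)*(4 + 4) = 50*8 = 400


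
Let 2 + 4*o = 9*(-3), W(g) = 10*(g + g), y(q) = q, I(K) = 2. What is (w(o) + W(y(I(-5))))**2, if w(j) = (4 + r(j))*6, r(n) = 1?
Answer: 4900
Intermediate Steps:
W(g) = 20*g (W(g) = 10*(2*g) = 20*g)
o = -29/4 (o = -1/2 + (9*(-3))/4 = -1/2 + (1/4)*(-27) = -1/2 - 27/4 = -29/4 ≈ -7.2500)
w(j) = 30 (w(j) = (4 + 1)*6 = 5*6 = 30)
(w(o) + W(y(I(-5))))**2 = (30 + 20*2)**2 = (30 + 40)**2 = 70**2 = 4900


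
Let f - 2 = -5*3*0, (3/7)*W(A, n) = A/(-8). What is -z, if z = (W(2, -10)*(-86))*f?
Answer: -301/3 ≈ -100.33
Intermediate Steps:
W(A, n) = -7*A/24 (W(A, n) = 7*(A/(-8))/3 = 7*(A*(-1/8))/3 = 7*(-A/8)/3 = -7*A/24)
f = 2 (f = 2 - 5*3*0 = 2 - 15*0 = 2 + 0 = 2)
z = 301/3 (z = (-7/24*2*(-86))*2 = -7/12*(-86)*2 = (301/6)*2 = 301/3 ≈ 100.33)
-z = -1*301/3 = -301/3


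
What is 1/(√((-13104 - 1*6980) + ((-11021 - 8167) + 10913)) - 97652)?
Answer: -97652/9535941463 - 3*I*√3151/9535941463 ≈ -1.024e-5 - 1.766e-8*I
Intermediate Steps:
1/(√((-13104 - 1*6980) + ((-11021 - 8167) + 10913)) - 97652) = 1/(√((-13104 - 6980) + (-19188 + 10913)) - 97652) = 1/(√(-20084 - 8275) - 97652) = 1/(√(-28359) - 97652) = 1/(3*I*√3151 - 97652) = 1/(-97652 + 3*I*√3151)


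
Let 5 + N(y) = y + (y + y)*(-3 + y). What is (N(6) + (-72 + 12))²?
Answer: 529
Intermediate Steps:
N(y) = -5 + y + 2*y*(-3 + y) (N(y) = -5 + (y + (y + y)*(-3 + y)) = -5 + (y + (2*y)*(-3 + y)) = -5 + (y + 2*y*(-3 + y)) = -5 + y + 2*y*(-3 + y))
(N(6) + (-72 + 12))² = ((-5 - 5*6 + 2*6²) + (-72 + 12))² = ((-5 - 30 + 2*36) - 60)² = ((-5 - 30 + 72) - 60)² = (37 - 60)² = (-23)² = 529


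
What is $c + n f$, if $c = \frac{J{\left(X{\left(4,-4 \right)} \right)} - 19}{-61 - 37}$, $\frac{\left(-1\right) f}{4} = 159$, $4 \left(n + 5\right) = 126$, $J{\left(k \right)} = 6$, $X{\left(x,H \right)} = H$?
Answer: $- \frac{1651679}{98} \approx -16854.0$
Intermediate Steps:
$n = \frac{53}{2}$ ($n = -5 + \frac{1}{4} \cdot 126 = -5 + \frac{63}{2} = \frac{53}{2} \approx 26.5$)
$f = -636$ ($f = \left(-4\right) 159 = -636$)
$c = \frac{13}{98}$ ($c = \frac{6 - 19}{-61 - 37} = \frac{6 - 19}{-98} = \left(-13\right) \left(- \frac{1}{98}\right) = \frac{13}{98} \approx 0.13265$)
$c + n f = \frac{13}{98} + \frac{53}{2} \left(-636\right) = \frac{13}{98} - 16854 = - \frac{1651679}{98}$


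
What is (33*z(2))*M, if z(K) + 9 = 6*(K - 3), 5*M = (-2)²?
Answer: -396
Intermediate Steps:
M = ⅘ (M = (⅕)*(-2)² = (⅕)*4 = ⅘ ≈ 0.80000)
z(K) = -27 + 6*K (z(K) = -9 + 6*(K - 3) = -9 + 6*(-3 + K) = -9 + (-18 + 6*K) = -27 + 6*K)
(33*z(2))*M = (33*(-27 + 6*2))*(⅘) = (33*(-27 + 12))*(⅘) = (33*(-15))*(⅘) = -495*⅘ = -396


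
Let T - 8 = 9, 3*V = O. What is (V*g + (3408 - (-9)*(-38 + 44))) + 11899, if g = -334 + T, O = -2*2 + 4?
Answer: 15361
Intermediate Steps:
O = 0 (O = -4 + 4 = 0)
V = 0 (V = (⅓)*0 = 0)
T = 17 (T = 8 + 9 = 17)
g = -317 (g = -334 + 17 = -317)
(V*g + (3408 - (-9)*(-38 + 44))) + 11899 = (0*(-317) + (3408 - (-9)*(-38 + 44))) + 11899 = (0 + (3408 - (-9)*6)) + 11899 = (0 + (3408 - 1*(-54))) + 11899 = (0 + (3408 + 54)) + 11899 = (0 + 3462) + 11899 = 3462 + 11899 = 15361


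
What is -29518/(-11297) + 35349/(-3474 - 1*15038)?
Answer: 11315351/16086928 ≈ 0.70339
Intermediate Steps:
-29518/(-11297) + 35349/(-3474 - 1*15038) = -29518*(-1/11297) + 35349/(-3474 - 15038) = 29518/11297 + 35349/(-18512) = 29518/11297 + 35349*(-1/18512) = 29518/11297 - 35349/18512 = 11315351/16086928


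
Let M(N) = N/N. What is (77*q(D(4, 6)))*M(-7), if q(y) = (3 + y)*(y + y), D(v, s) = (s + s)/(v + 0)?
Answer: 2772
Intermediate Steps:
M(N) = 1
D(v, s) = 2*s/v (D(v, s) = (2*s)/v = 2*s/v)
q(y) = 2*y*(3 + y) (q(y) = (3 + y)*(2*y) = 2*y*(3 + y))
(77*q(D(4, 6)))*M(-7) = (77*(2*(2*6/4)*(3 + 2*6/4)))*1 = (77*(2*(2*6*(1/4))*(3 + 2*6*(1/4))))*1 = (77*(2*3*(3 + 3)))*1 = (77*(2*3*6))*1 = (77*36)*1 = 2772*1 = 2772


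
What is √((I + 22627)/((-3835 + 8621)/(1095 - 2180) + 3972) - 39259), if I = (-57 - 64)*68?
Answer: I*√727464664182809894/4304834 ≈ 198.13*I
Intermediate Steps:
I = -8228 (I = -121*68 = -8228)
√((I + 22627)/((-3835 + 8621)/(1095 - 2180) + 3972) - 39259) = √((-8228 + 22627)/((-3835 + 8621)/(1095 - 2180) + 3972) - 39259) = √(14399/(4786/(-1085) + 3972) - 39259) = √(14399/(4786*(-1/1085) + 3972) - 39259) = √(14399/(-4786/1085 + 3972) - 39259) = √(14399/(4304834/1085) - 39259) = √(14399*(1085/4304834) - 39259) = √(15622915/4304834 - 39259) = √(-168987855091/4304834) = I*√727464664182809894/4304834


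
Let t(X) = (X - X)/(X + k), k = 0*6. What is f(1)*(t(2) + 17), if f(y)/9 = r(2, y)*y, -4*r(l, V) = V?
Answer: -153/4 ≈ -38.250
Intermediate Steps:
r(l, V) = -V/4
k = 0
t(X) = 0 (t(X) = (X - X)/(X + 0) = 0/X = 0)
f(y) = -9*y²/4 (f(y) = 9*((-y/4)*y) = 9*(-y²/4) = -9*y²/4)
f(1)*(t(2) + 17) = (-9/4*1²)*(0 + 17) = -9/4*1*17 = -9/4*17 = -153/4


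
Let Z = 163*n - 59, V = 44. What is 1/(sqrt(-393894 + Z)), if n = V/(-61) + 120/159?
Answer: -I*sqrt(4117653694685)/1273632445 ≈ -0.0015932*I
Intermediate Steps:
n = 108/3233 (n = 44/(-61) + 120/159 = 44*(-1/61) + 120*(1/159) = -44/61 + 40/53 = 108/3233 ≈ 0.033405)
Z = -173143/3233 (Z = 163*(108/3233) - 59 = 17604/3233 - 59 = -173143/3233 ≈ -53.555)
1/(sqrt(-393894 + Z)) = 1/(sqrt(-393894 - 173143/3233)) = 1/(sqrt(-1273632445/3233)) = 1/(I*sqrt(4117653694685)/3233) = -I*sqrt(4117653694685)/1273632445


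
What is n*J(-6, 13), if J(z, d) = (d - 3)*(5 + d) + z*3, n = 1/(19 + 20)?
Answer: 54/13 ≈ 4.1538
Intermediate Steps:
n = 1/39 ≈ 0.025641
J(z, d) = 3*z + (-3 + d)*(5 + d) (J(z, d) = (-3 + d)*(5 + d) + 3*z = 3*z + (-3 + d)*(5 + d))
n*J(-6, 13) = (-15 + 13² + 2*13 + 3*(-6))/39 = (-15 + 169 + 26 - 18)/39 = (1/39)*162 = 54/13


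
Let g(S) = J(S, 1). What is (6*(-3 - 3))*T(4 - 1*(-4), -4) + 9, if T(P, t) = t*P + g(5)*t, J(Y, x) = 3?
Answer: 1593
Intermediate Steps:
g(S) = 3
T(P, t) = 3*t + P*t (T(P, t) = t*P + 3*t = P*t + 3*t = 3*t + P*t)
(6*(-3 - 3))*T(4 - 1*(-4), -4) + 9 = (6*(-3 - 3))*(-4*(3 + (4 - 1*(-4)))) + 9 = (6*(-6))*(-4*(3 + (4 + 4))) + 9 = -(-144)*(3 + 8) + 9 = -(-144)*11 + 9 = -36*(-44) + 9 = 1584 + 9 = 1593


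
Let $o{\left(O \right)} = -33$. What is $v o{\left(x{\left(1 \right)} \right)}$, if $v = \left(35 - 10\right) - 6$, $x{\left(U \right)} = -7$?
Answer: $-627$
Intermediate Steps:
$v = 19$ ($v = 25 - 6 = 19$)
$v o{\left(x{\left(1 \right)} \right)} = 19 \left(-33\right) = -627$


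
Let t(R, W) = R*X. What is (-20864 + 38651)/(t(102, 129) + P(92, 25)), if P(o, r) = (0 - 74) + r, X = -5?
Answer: -17787/559 ≈ -31.819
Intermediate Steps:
t(R, W) = -5*R (t(R, W) = R*(-5) = -5*R)
P(o, r) = -74 + r
(-20864 + 38651)/(t(102, 129) + P(92, 25)) = (-20864 + 38651)/(-5*102 + (-74 + 25)) = 17787/(-510 - 49) = 17787/(-559) = 17787*(-1/559) = -17787/559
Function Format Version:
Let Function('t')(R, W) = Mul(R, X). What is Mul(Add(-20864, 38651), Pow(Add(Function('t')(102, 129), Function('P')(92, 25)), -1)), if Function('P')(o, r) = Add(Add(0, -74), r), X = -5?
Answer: Rational(-17787, 559) ≈ -31.819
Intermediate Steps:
Function('t')(R, W) = Mul(-5, R) (Function('t')(R, W) = Mul(R, -5) = Mul(-5, R))
Function('P')(o, r) = Add(-74, r)
Mul(Add(-20864, 38651), Pow(Add(Function('t')(102, 129), Function('P')(92, 25)), -1)) = Mul(Add(-20864, 38651), Pow(Add(Mul(-5, 102), Add(-74, 25)), -1)) = Mul(17787, Pow(Add(-510, -49), -1)) = Mul(17787, Pow(-559, -1)) = Mul(17787, Rational(-1, 559)) = Rational(-17787, 559)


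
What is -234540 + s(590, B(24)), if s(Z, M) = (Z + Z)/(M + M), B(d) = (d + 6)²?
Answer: -21108541/90 ≈ -2.3454e+5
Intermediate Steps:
B(d) = (6 + d)²
s(Z, M) = Z/M (s(Z, M) = (2*Z)/((2*M)) = (2*Z)*(1/(2*M)) = Z/M)
-234540 + s(590, B(24)) = -234540 + 590/((6 + 24)²) = -234540 + 590/(30²) = -234540 + 590/900 = -234540 + 590*(1/900) = -234540 + 59/90 = -21108541/90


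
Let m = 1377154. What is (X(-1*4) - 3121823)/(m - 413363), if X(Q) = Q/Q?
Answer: -3121822/963791 ≈ -3.2391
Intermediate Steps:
X(Q) = 1
(X(-1*4) - 3121823)/(m - 413363) = (1 - 3121823)/(1377154 - 413363) = -3121822/963791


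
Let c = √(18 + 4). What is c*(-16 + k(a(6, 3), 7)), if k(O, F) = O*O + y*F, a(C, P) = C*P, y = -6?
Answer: 266*√22 ≈ 1247.7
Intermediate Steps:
c = √22 ≈ 4.6904
k(O, F) = O² - 6*F (k(O, F) = O*O - 6*F = O² - 6*F)
c*(-16 + k(a(6, 3), 7)) = √22*(-16 + ((6*3)² - 6*7)) = √22*(-16 + (18² - 42)) = √22*(-16 + (324 - 42)) = √22*(-16 + 282) = √22*266 = 266*√22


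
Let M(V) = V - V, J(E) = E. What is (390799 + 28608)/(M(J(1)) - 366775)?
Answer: -24671/21575 ≈ -1.1435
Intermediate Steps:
M(V) = 0
(390799 + 28608)/(M(J(1)) - 366775) = (390799 + 28608)/(0 - 366775) = 419407/(-366775) = 419407*(-1/366775) = -24671/21575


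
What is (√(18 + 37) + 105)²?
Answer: (105 + √55)² ≈ 12637.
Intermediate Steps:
(√(18 + 37) + 105)² = (√55 + 105)² = (105 + √55)²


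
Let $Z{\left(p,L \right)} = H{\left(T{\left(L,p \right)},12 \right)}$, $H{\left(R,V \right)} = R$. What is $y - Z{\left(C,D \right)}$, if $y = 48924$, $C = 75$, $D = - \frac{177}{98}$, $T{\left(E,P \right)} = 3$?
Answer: $48921$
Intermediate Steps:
$D = - \frac{177}{98}$ ($D = \left(-177\right) \frac{1}{98} = - \frac{177}{98} \approx -1.8061$)
$Z{\left(p,L \right)} = 3$
$y - Z{\left(C,D \right)} = 48924 - 3 = 48921$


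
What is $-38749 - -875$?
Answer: $-37874$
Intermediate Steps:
$-38749 - -875 = -38749 + 875 = -37874$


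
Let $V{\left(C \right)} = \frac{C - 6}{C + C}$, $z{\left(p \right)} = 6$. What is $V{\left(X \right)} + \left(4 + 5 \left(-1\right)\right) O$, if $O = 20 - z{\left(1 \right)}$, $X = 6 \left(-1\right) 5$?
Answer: $- \frac{67}{5} \approx -13.4$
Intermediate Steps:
$X = -30$ ($X = \left(-6\right) 5 = -30$)
$V{\left(C \right)} = \frac{-6 + C}{2 C}$
$O = 14$ ($O = 20 - 6 = 14$)
$V{\left(X \right)} + \left(4 + 5 \left(-1\right)\right) O = \frac{-6 - 30}{2 \left(-30\right)} + \left(4 + 5 \left(-1\right)\right) 14 = \frac{1}{2} \left(- \frac{1}{30}\right) \left(-36\right) + \left(4 - 5\right) 14 = \frac{3}{5} - 14 = - \frac{67}{5}$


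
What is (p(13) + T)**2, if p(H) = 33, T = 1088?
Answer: 1256641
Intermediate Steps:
(p(13) + T)**2 = (33 + 1088)**2 = 1121**2 = 1256641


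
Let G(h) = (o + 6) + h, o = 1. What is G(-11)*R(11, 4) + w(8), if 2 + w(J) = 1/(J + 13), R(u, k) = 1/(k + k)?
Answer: -103/42 ≈ -2.4524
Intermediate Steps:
R(u, k) = 1/(2*k)
G(h) = 7 + h (G(h) = (1 + 6) + h = 7 + h)
w(J) = -2 + 1/(13 + J) (w(J) = -2 + 1/(J + 13) = -2 + 1/(13 + J))
G(-11)*R(11, 4) + w(8) = (7 - 11)*((1/2)/4) + (-25 - 2*8)/(13 + 8) = -2/4 + (-25 - 16)/21 = -4*1/8 + (1/21)*(-41) = -1/2 - 41/21 = -103/42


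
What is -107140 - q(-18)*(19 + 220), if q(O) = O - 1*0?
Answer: -102838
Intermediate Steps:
q(O) = O (q(O) = O + 0 = O)
-107140 - q(-18)*(19 + 220) = -107140 - (-18)*(19 + 220) = -107140 - (-18)*239 = -107140 - 1*(-4302) = -107140 + 4302 = -102838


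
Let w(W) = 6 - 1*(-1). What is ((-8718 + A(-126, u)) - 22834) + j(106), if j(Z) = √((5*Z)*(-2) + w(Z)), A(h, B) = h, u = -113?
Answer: -31678 + 9*I*√13 ≈ -31678.0 + 32.45*I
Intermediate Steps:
w(W) = 7 (w(W) = 6 + 1 = 7)
j(Z) = √(7 - 10*Z) (j(Z) = √((5*Z)*(-2) + 7) = √(-10*Z + 7) = √(7 - 10*Z))
((-8718 + A(-126, u)) - 22834) + j(106) = ((-8718 - 126) - 22834) + √(7 - 10*106) = (-8844 - 22834) + √(7 - 1060) = -31678 + √(-1053) = -31678 + 9*I*√13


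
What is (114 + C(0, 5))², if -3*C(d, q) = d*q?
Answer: 12996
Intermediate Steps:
C(d, q) = -d*q/3
(114 + C(0, 5))² = (114 - ⅓*0*5)² = (114 + 0)² = 114² = 12996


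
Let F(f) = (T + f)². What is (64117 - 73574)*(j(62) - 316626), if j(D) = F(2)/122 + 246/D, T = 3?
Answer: 11324414693207/3782 ≈ 2.9943e+9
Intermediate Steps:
F(f) = (3 + f)²
j(D) = 25/122 + 246/D (j(D) = (3 + 2)²/122 + 246/D = 5²*(1/122) + 246/D = 25*(1/122) + 246/D = 25/122 + 246/D)
(64117 - 73574)*(j(62) - 316626) = (64117 - 73574)*((25/122 + 246/62) - 316626) = -9457*((25/122 + 246*(1/62)) - 316626) = -9457*((25/122 + 123/31) - 316626) = -9457*(15781/3782 - 316626) = -9457*(-1197463751/3782) = 11324414693207/3782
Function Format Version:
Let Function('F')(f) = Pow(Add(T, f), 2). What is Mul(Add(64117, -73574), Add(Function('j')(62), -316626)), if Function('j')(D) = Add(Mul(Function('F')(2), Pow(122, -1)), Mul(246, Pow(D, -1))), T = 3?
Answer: Rational(11324414693207, 3782) ≈ 2.9943e+9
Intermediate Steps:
Function('F')(f) = Pow(Add(3, f), 2)
Function('j')(D) = Add(Rational(25, 122), Mul(246, Pow(D, -1))) (Function('j')(D) = Add(Mul(Pow(Add(3, 2), 2), Pow(122, -1)), Mul(246, Pow(D, -1))) = Add(Mul(Pow(5, 2), Rational(1, 122)), Mul(246, Pow(D, -1))) = Add(Mul(25, Rational(1, 122)), Mul(246, Pow(D, -1))) = Add(Rational(25, 122), Mul(246, Pow(D, -1))))
Mul(Add(64117, -73574), Add(Function('j')(62), -316626)) = Mul(Add(64117, -73574), Add(Add(Rational(25, 122), Mul(246, Pow(62, -1))), -316626)) = Mul(-9457, Add(Add(Rational(25, 122), Mul(246, Rational(1, 62))), -316626)) = Mul(-9457, Add(Add(Rational(25, 122), Rational(123, 31)), -316626)) = Mul(-9457, Add(Rational(15781, 3782), -316626)) = Mul(-9457, Rational(-1197463751, 3782)) = Rational(11324414693207, 3782)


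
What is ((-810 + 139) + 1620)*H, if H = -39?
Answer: -37011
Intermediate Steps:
((-810 + 139) + 1620)*H = ((-810 + 139) + 1620)*(-39) = (-671 + 1620)*(-39) = 949*(-39) = -37011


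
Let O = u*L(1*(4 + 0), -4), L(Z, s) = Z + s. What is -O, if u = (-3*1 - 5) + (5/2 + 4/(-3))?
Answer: 0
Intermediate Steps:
u = -41/6 (u = (-3 - 5) + (5*(½) + 4*(-⅓)) = -8 + (5/2 - 4/3) = -8 + 7/6 = -41/6 ≈ -6.8333)
O = 0 (O = -41*(1*(4 + 0) - 4)/6 = -41*(1*4 - 4)/6 = -41*(4 - 4)/6 = -41/6*0 = 0)
-O = -1*0 = 0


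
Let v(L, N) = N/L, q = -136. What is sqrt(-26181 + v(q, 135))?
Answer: 3*I*sqrt(13451726)/68 ≈ 161.81*I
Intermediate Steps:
sqrt(-26181 + v(q, 135)) = sqrt(-26181 + 135/(-136)) = sqrt(-26181 + 135*(-1/136)) = sqrt(-26181 - 135/136) = sqrt(-3560751/136) = 3*I*sqrt(13451726)/68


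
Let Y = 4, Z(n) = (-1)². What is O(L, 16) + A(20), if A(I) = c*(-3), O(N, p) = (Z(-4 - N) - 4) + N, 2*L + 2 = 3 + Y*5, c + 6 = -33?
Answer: 249/2 ≈ 124.50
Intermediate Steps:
c = -39 (c = -6 - 33 = -39)
Z(n) = 1
L = 21/2 (L = -1 + (3 + 4*5)/2 = -1 + (3 + 20)/2 = -1 + (½)*23 = -1 + 23/2 = 21/2 ≈ 10.500)
O(N, p) = -3 + N (O(N, p) = (1 - 4) + N = -3 + N)
A(I) = 117 (A(I) = -39*(-3) = 117)
O(L, 16) + A(20) = (-3 + 21/2) + 117 = 15/2 + 117 = 249/2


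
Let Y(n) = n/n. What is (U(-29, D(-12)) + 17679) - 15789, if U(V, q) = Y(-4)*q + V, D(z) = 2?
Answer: 1863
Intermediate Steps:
Y(n) = 1
U(V, q) = V + q (U(V, q) = 1*q + V = q + V = V + q)
(U(-29, D(-12)) + 17679) - 15789 = ((-29 + 2) + 17679) - 15789 = (-27 + 17679) - 15789 = 17652 - 15789 = 1863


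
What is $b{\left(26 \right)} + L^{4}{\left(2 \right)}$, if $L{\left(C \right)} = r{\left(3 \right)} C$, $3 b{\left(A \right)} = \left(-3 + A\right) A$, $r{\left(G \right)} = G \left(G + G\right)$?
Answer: $\frac{5039446}{3} \approx 1.6798 \cdot 10^{6}$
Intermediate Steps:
$r{\left(G \right)} = 2 G^{2}$ ($r{\left(G \right)} = G 2 G = 2 G^{2}$)
$b{\left(A \right)} = \frac{A \left(-3 + A\right)}{3}$ ($b{\left(A \right)} = \frac{\left(-3 + A\right) A}{3} = \frac{A \left(-3 + A\right)}{3}$)
$L{\left(C \right)} = 18 C$ ($L{\left(C \right)} = 2 \cdot 3^{2} C = 2 \cdot 9 C = 18 C$)
$b{\left(26 \right)} + L^{4}{\left(2 \right)} = \frac{1}{3} \cdot 26 \left(-3 + 26\right) + \left(18 \cdot 2\right)^{4} = \frac{1}{3} \cdot 26 \cdot 23 + 36^{4} = \frac{598}{3} + 1679616 = \frac{5039446}{3}$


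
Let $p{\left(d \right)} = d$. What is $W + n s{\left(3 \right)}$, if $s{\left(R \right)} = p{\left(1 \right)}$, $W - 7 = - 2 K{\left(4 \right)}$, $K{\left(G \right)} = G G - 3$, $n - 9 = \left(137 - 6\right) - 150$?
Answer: $-29$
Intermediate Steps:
$n = -10$ ($n = 9 + \left(\left(137 - 6\right) - 150\right) = 9 + \left(131 - 150\right) = 9 - 19 = -10$)
$K{\left(G \right)} = -3 + G^{2}$ ($K{\left(G \right)} = G^{2} - 3 = -3 + G^{2}$)
$W = -19$ ($W = 7 - 2 \left(-3 + 4^{2}\right) = 7 - 2 \left(-3 + 16\right) = 7 - 26 = -19$)
$s{\left(R \right)} = 1$
$W + n s{\left(3 \right)} = -19 - 10 = -29$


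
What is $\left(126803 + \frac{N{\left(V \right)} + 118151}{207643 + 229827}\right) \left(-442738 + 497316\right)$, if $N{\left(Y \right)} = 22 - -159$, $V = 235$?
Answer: $\frac{1513792511162438}{218735} \approx 6.9207 \cdot 10^{9}$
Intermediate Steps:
$N{\left(Y \right)} = 181$ ($N{\left(Y \right)} = 22 + 159 = 181$)
$\left(126803 + \frac{N{\left(V \right)} + 118151}{207643 + 229827}\right) \left(-442738 + 497316\right) = \left(126803 + \frac{181 + 118151}{207643 + 229827}\right) \left(-442738 + 497316\right) = \left(126803 + \frac{118332}{437470}\right) 54578 = \left(126803 + 118332 \cdot \frac{1}{437470}\right) 54578 = \left(126803 + \frac{59166}{218735}\right) 54578 = \frac{27736313371}{218735} \cdot 54578 = \frac{1513792511162438}{218735}$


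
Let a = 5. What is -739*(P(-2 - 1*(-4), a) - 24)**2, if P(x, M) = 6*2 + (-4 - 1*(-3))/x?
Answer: -461875/4 ≈ -1.1547e+5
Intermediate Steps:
P(x, M) = 12 - 1/x (P(x, M) = 12 + (-4 + 3)/x = 12 - 1/x)
-739*(P(-2 - 1*(-4), a) - 24)**2 = -739*((12 - 1/(-2 - 1*(-4))) - 24)**2 = -739*((12 - 1/(-2 + 4)) - 24)**2 = -739*((12 - 1/2) - 24)**2 = -739*(23/2 - 24)**2 = -739*(-25/2)**2 = -739*625/4 = -461875/4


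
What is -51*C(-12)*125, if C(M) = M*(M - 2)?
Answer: -1071000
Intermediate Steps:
C(M) = M*(-2 + M)
-51*C(-12)*125 = -(-612)*(-2 - 12)*125 = -(-612)*(-14)*125 = -51*168*125 = -8568*125 = -1071000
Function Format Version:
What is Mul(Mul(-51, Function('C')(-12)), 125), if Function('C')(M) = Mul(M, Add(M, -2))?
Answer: -1071000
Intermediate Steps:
Function('C')(M) = Mul(M, Add(-2, M))
Mul(Mul(-51, Function('C')(-12)), 125) = Mul(Mul(-51, Mul(-12, Add(-2, -12))), 125) = Mul(Mul(-51, Mul(-12, -14)), 125) = Mul(Mul(-51, 168), 125) = Mul(-8568, 125) = -1071000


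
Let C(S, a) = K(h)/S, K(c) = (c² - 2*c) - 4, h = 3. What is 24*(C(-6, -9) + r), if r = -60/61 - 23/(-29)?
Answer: -1012/1769 ≈ -0.57207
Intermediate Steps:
K(c) = -4 + c² - 2*c
C(S, a) = -1/S (C(S, a) = (-4 + 3² - 2*3)/S = (-4 + 9 - 6)/S = -1/S)
r = -337/1769 (r = -60*1/61 - 23*(-1/29) = -60/61 + 23/29 = -337/1769 ≈ -0.19050)
24*(C(-6, -9) + r) = 24*(-1/(-6) - 337/1769) = 24*(-1*(-⅙) - 337/1769) = 24*(⅙ - 337/1769) = 24*(-253/10614) = -1012/1769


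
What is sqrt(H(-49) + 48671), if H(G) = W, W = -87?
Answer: 2*sqrt(12146) ≈ 220.42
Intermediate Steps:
H(G) = -87
sqrt(H(-49) + 48671) = sqrt(-87 + 48671) = sqrt(48584) = 2*sqrt(12146)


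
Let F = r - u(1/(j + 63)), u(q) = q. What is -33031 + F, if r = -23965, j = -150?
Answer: -4958651/87 ≈ -56996.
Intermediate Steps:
F = -2084954/87 (F = -23965 - 1/(-150 + 63) = -23965 - 1/(-87) = -23965 - 1*(-1/87) = -23965 + 1/87 = -2084954/87 ≈ -23965.)
-33031 + F = -33031 - 2084954/87 = -4958651/87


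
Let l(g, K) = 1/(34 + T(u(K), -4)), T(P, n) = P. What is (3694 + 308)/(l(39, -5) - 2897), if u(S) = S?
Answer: -19343/14002 ≈ -1.3814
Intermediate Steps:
l(g, K) = 1/(34 + K)
(3694 + 308)/(l(39, -5) - 2897) = (3694 + 308)/(1/(34 - 5) - 2897) = 4002/(1/29 - 2897) = 4002/(-84012/29) = 4002*(-29/84012) = -19343/14002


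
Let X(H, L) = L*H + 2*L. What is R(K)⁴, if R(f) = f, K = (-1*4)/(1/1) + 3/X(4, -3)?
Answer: 390625/1296 ≈ 301.41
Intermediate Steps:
X(H, L) = 2*L + H*L (X(H, L) = H*L + 2*L = 2*L + H*L)
K = -25/6 (K = (-1*4)/(1/1) + 3/((-3*(2 + 4))) = -4/1 + 3/((-3*6)) = -4*1 + 3/(-18) = -4 + 3*(-1/18) = -4 - ⅙ = -25/6 ≈ -4.1667)
R(K)⁴ = (-25/6)⁴ = 390625/1296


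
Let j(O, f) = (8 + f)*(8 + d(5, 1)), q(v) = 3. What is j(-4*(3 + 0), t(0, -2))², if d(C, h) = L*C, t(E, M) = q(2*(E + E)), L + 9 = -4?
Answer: 393129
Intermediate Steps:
L = -13 (L = -9 - 4 = -13)
t(E, M) = 3
d(C, h) = -13*C
j(O, f) = -456 - 57*f (j(O, f) = (8 + f)*(8 - 13*5) = (8 + f)*(8 - 65) = (8 + f)*(-57) = -456 - 57*f)
j(-4*(3 + 0), t(0, -2))² = (-456 - 57*3)² = (-456 - 171)² = (-627)² = 393129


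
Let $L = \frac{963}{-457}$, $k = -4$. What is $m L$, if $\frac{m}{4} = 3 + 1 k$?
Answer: $\frac{3852}{457} \approx 8.4289$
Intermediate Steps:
$L = - \frac{963}{457}$ ($L = 963 \left(- \frac{1}{457}\right) = - \frac{963}{457} \approx -2.1072$)
$m = -4$ ($m = 4 \left(3 + 1 \left(-4\right)\right) = 4 \left(3 - 4\right) = 4 \left(-1\right) = -4$)
$m L = \left(-4\right) \left(- \frac{963}{457}\right) = \frac{3852}{457}$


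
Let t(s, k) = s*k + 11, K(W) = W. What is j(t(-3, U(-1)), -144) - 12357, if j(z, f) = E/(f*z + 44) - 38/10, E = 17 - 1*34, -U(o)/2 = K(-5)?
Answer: -34363041/2780 ≈ -12361.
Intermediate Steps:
U(o) = 10 (U(o) = -2*(-5) = 10)
E = -17 (E = 17 - 34 = -17)
t(s, k) = 11 + k*s (t(s, k) = k*s + 11 = 11 + k*s)
j(z, f) = -19/5 - 17/(44 + f*z) (j(z, f) = -17/(f*z + 44) - 38/10 = -17/(44 + f*z) - 38*1/10 = -17/(44 + f*z) - 19/5 = -19/5 - 17/(44 + f*z))
j(t(-3, U(-1)), -144) - 12357 = (-921 - 19*(-144)*(11 + 10*(-3)))/(5*(44 - 144*(11 + 10*(-3)))) - 12357 = (-921 - 19*(-144)*(11 - 30))/(5*(44 - 144*(11 - 30))) - 12357 = (-921 - 19*(-144)*(-19))/(5*(44 - 144*(-19))) - 12357 = (-921 - 51984)/(5*(44 + 2736)) - 12357 = (1/5)*(-52905)/2780 - 12357 = (1/5)*(1/2780)*(-52905) - 12357 = -10581/2780 - 12357 = -34363041/2780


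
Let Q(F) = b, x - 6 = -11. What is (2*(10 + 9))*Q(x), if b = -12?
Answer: -456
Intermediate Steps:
x = -5 (x = 6 - 11 = -5)
Q(F) = -12
(2*(10 + 9))*Q(x) = (2*(10 + 9))*(-12) = (2*19)*(-12) = 38*(-12) = -456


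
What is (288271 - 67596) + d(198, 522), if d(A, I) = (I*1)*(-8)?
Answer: 216499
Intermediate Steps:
d(A, I) = -8*I (d(A, I) = I*(-8) = -8*I)
(288271 - 67596) + d(198, 522) = (288271 - 67596) - 8*522 = 220675 - 4176 = 216499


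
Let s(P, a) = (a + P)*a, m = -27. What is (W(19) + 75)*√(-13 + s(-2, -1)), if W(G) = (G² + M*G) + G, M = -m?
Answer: 968*I*√10 ≈ 3061.1*I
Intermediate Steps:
s(P, a) = a*(P + a) (s(P, a) = (P + a)*a = a*(P + a))
M = 27 (M = -1*(-27) = 27)
W(G) = G² + 28*G (W(G) = (G² + 27*G) + G = G² + 28*G)
(W(19) + 75)*√(-13 + s(-2, -1)) = (19*(28 + 19) + 75)*√(-13 - (-2 - 1)) = (19*47 + 75)*√(-13 - 1*(-3)) = (893 + 75)*√(-13 + 3) = 968*√(-10) = 968*(I*√10) = 968*I*√10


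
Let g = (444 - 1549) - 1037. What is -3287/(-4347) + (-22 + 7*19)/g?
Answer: 104099/147798 ≈ 0.70433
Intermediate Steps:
g = -2142 (g = -1105 - 1037 = -2142)
-3287/(-4347) + (-22 + 7*19)/g = -3287/(-4347) + (-22 + 7*19)/(-2142) = -3287*(-1/4347) + (-22 + 133)*(-1/2142) = 3287/4347 + 111*(-1/2142) = 3287/4347 - 37/714 = 104099/147798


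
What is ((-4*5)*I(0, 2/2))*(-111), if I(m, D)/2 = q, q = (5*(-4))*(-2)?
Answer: 177600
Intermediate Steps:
q = 40 (q = -20*(-2) = 40)
I(m, D) = 80 (I(m, D) = 2*40 = 80)
((-4*5)*I(0, 2/2))*(-111) = (-4*5*80)*(-111) = -20*80*(-111) = -1600*(-111) = 177600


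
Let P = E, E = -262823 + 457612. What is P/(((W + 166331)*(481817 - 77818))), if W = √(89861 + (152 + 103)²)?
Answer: 32399449159/11176974390853325 - 194789*√154886/11176974390853325 ≈ 2.8919e-6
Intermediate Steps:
W = √154886 (W = √(89861 + 255²) = √(89861 + 65025) = √154886 ≈ 393.56)
E = 194789
P = 194789
P/(((W + 166331)*(481817 - 77818))) = 194789/(((√154886 + 166331)*(481817 - 77818))) = 194789/(((166331 + √154886)*403999)) = 194789/(67197557669 + 403999*√154886)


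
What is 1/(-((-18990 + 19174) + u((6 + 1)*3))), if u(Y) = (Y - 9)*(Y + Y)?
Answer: -1/688 ≈ -0.0014535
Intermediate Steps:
u(Y) = 2*Y*(-9 + Y) (u(Y) = (-9 + Y)*(2*Y) = 2*Y*(-9 + Y))
1/(-((-18990 + 19174) + u((6 + 1)*3))) = 1/(-((-18990 + 19174) + 2*((6 + 1)*3)*(-9 + (6 + 1)*3))) = 1/(-(184 + 2*(7*3)*(-9 + 7*3))) = 1/(-(184 + 2*21*(-9 + 21))) = 1/(-(184 + 2*21*12)) = 1/(-(184 + 504)) = 1/(-1*688) = 1/(-688) = -1/688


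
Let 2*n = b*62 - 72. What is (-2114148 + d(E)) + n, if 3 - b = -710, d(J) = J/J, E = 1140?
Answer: -2092080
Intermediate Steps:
d(J) = 1
b = 713 (b = 3 - 1*(-710) = 3 + 710 = 713)
n = 22067 (n = (713*62 - 72)/2 = (44206 - 72)/2 = (1/2)*44134 = 22067)
(-2114148 + d(E)) + n = (-2114148 + 1) + 22067 = -2114147 + 22067 = -2092080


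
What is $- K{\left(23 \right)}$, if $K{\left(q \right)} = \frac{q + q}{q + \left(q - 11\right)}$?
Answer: $- \frac{46}{35} \approx -1.3143$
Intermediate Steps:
$K{\left(q \right)} = \frac{2 q}{-11 + 2 q}$ ($K{\left(q \right)} = \frac{2 q}{q + \left(q - 11\right)} = \frac{2 q}{q + \left(-11 + q\right)} = \frac{2 q}{-11 + 2 q}$)
$- K{\left(23 \right)} = - \frac{2 \cdot 23}{-11 + 2 \cdot 23} = - \frac{2 \cdot 23}{-11 + 46} = - \frac{2 \cdot 23}{35} = \left(-1\right) \frac{46}{35} = - \frac{46}{35}$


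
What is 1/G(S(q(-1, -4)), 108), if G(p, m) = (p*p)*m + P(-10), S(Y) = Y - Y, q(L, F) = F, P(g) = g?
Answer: -1/10 ≈ -0.10000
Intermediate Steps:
S(Y) = 0
G(p, m) = -10 + m*p**2 (G(p, m) = (p*p)*m - 10 = p**2*m - 10 = m*p**2 - 10 = -10 + m*p**2)
1/G(S(q(-1, -4)), 108) = 1/(-10 + 108*0**2) = 1/(-10 + 108*0) = 1/(-10 + 0) = 1/(-10) = -1/10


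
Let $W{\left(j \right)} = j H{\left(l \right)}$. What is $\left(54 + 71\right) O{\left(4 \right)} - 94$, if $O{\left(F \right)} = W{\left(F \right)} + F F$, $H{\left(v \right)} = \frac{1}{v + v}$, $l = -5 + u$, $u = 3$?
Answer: $1781$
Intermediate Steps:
$l = -2$ ($l = -5 + 3 = -2$)
$H{\left(v \right)} = \frac{1}{2 v}$
$W{\left(j \right)} = - \frac{j}{4}$ ($W{\left(j \right)} = j \frac{1}{2 \left(-2\right)} = j \frac{1}{2} \left(- \frac{1}{2}\right) = j \left(- \frac{1}{4}\right) = - \frac{j}{4}$)
$O{\left(F \right)} = F^{2} - \frac{F}{4}$ ($O{\left(F \right)} = - \frac{F}{4} + F F = - \frac{F}{4} + F^{2} = F^{2} - \frac{F}{4}$)
$\left(54 + 71\right) O{\left(4 \right)} - 94 = \left(54 + 71\right) 4 \left(- \frac{1}{4} + 4\right) - 94 = 125 \cdot 4 \cdot \frac{15}{4} - 94 = 125 \cdot 15 - 94 = 1875 - 94 = 1781$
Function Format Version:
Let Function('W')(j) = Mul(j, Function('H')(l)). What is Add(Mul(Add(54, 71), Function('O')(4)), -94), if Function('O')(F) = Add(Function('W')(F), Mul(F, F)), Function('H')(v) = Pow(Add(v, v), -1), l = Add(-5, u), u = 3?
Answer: 1781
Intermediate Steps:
l = -2 (l = Add(-5, 3) = -2)
Function('H')(v) = Mul(Rational(1, 2), Pow(v, -1)) (Function('H')(v) = Pow(Mul(2, v), -1) = Mul(Rational(1, 2), Pow(v, -1)))
Function('W')(j) = Mul(Rational(-1, 4), j) (Function('W')(j) = Mul(j, Mul(Rational(1, 2), Pow(-2, -1))) = Mul(j, Mul(Rational(1, 2), Rational(-1, 2))) = Mul(j, Rational(-1, 4)) = Mul(Rational(-1, 4), j))
Function('O')(F) = Add(Pow(F, 2), Mul(Rational(-1, 4), F)) (Function('O')(F) = Add(Mul(Rational(-1, 4), F), Mul(F, F)) = Add(Mul(Rational(-1, 4), F), Pow(F, 2)) = Add(Pow(F, 2), Mul(Rational(-1, 4), F)))
Add(Mul(Add(54, 71), Function('O')(4)), -94) = Add(Mul(Add(54, 71), Mul(4, Add(Rational(-1, 4), 4))), -94) = Add(Mul(125, Mul(4, Rational(15, 4))), -94) = Add(Mul(125, 15), -94) = Add(1875, -94) = 1781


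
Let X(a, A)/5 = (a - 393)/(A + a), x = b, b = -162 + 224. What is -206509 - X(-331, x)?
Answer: -55554541/269 ≈ -2.0652e+5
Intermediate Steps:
b = 62
x = 62
X(a, A) = 5*(-393 + a)/(A + a) (X(a, A) = 5*((a - 393)/(A + a)) = 5*((-393 + a)/(A + a)) = 5*(-393 + a)/(A + a))
-206509 - X(-331, x) = -206509 - 5*(-393 - 331)/(62 - 331) = -206509 - 5*(-724)/(-269) = -206509 - 5*(-1)*(-724)/269 = -206509 - 1*3620/269 = -206509 - 3620/269 = -55554541/269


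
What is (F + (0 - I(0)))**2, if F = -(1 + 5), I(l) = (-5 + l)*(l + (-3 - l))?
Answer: 441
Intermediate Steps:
I(l) = 15 - 3*l (I(l) = (-5 + l)*(-3) = 15 - 3*l)
F = -6 (F = -1*6 = -6)
(F + (0 - I(0)))**2 = (-6 + (0 - (15 - 3*0)))**2 = (-6 + (0 - (15 + 0)))**2 = (-6 + (0 - 1*15))**2 = (-6 + (0 - 15))**2 = (-6 - 15)**2 = (-21)**2 = 441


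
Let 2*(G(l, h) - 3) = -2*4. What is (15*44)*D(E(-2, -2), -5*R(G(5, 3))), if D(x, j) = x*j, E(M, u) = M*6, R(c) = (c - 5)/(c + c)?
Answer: 118800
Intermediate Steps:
G(l, h) = -1 (G(l, h) = 3 + (-2*4)/2 = 3 + (1/2)*(-8) = 3 - 4 = -1)
R(c) = (-5 + c)/(2*c) (R(c) = (-5 + c)/((2*c)) = (-5 + c)*(1/(2*c)) = (-5 + c)/(2*c))
E(M, u) = 6*M
D(x, j) = j*x
(15*44)*D(E(-2, -2), -5*R(G(5, 3))) = (15*44)*((-5*(-5 - 1)/(2*(-1)))*(6*(-2))) = 660*(-5*(-1)*(-6)/2*(-12)) = 660*(-5*3*(-12)) = 660*(-15*(-12)) = 660*180 = 118800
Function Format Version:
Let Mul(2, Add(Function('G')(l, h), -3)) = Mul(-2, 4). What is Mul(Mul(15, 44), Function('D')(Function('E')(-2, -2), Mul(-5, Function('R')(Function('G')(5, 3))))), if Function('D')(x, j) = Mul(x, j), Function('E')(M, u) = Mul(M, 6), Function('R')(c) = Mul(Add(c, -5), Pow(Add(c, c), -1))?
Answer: 118800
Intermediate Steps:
Function('G')(l, h) = -1 (Function('G')(l, h) = Add(3, Mul(Rational(1, 2), Mul(-2, 4))) = Add(3, Mul(Rational(1, 2), -8)) = Add(3, -4) = -1)
Function('R')(c) = Mul(Rational(1, 2), Pow(c, -1), Add(-5, c)) (Function('R')(c) = Mul(Add(-5, c), Pow(Mul(2, c), -1)) = Mul(Add(-5, c), Mul(Rational(1, 2), Pow(c, -1))) = Mul(Rational(1, 2), Pow(c, -1), Add(-5, c)))
Function('E')(M, u) = Mul(6, M)
Function('D')(x, j) = Mul(j, x)
Mul(Mul(15, 44), Function('D')(Function('E')(-2, -2), Mul(-5, Function('R')(Function('G')(5, 3))))) = Mul(Mul(15, 44), Mul(Mul(-5, Mul(Rational(1, 2), Pow(-1, -1), Add(-5, -1))), Mul(6, -2))) = Mul(660, Mul(Mul(-5, Mul(Rational(1, 2), -1, -6)), -12)) = Mul(660, Mul(Mul(-5, 3), -12)) = Mul(660, Mul(-15, -12)) = Mul(660, 180) = 118800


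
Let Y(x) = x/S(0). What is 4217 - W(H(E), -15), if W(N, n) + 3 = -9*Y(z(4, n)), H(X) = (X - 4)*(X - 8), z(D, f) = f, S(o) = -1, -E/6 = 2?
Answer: 4355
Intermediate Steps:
E = -12 (E = -6*2 = -12)
Y(x) = -x (Y(x) = x/(-1) = x*(-1) = -x)
H(X) = (-8 + X)*(-4 + X) (H(X) = (-4 + X)*(-8 + X) = (-8 + X)*(-4 + X))
W(N, n) = -3 + 9*n (W(N, n) = -3 - (-9)*n = -3 + 9*n)
4217 - W(H(E), -15) = 4217 - (-3 + 9*(-15)) = 4217 - (-3 - 135) = 4217 - 1*(-138) = 4217 + 138 = 4355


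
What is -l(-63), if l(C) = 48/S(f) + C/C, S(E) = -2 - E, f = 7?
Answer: 13/3 ≈ 4.3333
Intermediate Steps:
l(C) = -13/3 (l(C) = 48/(-2 - 1*7) + C/C = 48/(-2 - 7) + 1 = 48/(-9) + 1 = 48*(-⅑) + 1 = -16/3 + 1 = -13/3)
-l(-63) = -1*(-13/3) = 13/3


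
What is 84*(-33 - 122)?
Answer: -13020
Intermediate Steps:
84*(-33 - 122) = 84*(-155) = -13020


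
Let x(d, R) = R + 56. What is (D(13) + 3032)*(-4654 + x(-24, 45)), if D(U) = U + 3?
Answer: -13877544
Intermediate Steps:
D(U) = 3 + U
x(d, R) = 56 + R
(D(13) + 3032)*(-4654 + x(-24, 45)) = ((3 + 13) + 3032)*(-4654 + (56 + 45)) = (16 + 3032)*(-4654 + 101) = 3048*(-4553) = -13877544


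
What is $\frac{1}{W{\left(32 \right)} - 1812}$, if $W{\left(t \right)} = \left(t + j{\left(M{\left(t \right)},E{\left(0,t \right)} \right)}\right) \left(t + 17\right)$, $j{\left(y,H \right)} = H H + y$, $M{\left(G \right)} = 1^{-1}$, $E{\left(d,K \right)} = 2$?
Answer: $1$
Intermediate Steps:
$M{\left(G \right)} = 1$
$j{\left(y,H \right)} = y + H^{2}$ ($j{\left(y,H \right)} = H^{2} + y = y + H^{2}$)
$W{\left(t \right)} = \left(5 + t\right) \left(17 + t\right)$ ($W{\left(t \right)} = \left(t + \left(1 + 2^{2}\right)\right) \left(t + 17\right) = \left(t + \left(1 + 4\right)\right) \left(17 + t\right) = \left(t + 5\right) \left(17 + t\right) = \left(5 + t\right) \left(17 + t\right)$)
$\frac{1}{W{\left(32 \right)} - 1812} = \frac{1}{\left(85 + 32^{2} + 22 \cdot 32\right) - 1812} = \frac{1}{\left(85 + 1024 + 704\right) - 1812} = \frac{1}{1813 - 1812} = 1^{-1} = 1$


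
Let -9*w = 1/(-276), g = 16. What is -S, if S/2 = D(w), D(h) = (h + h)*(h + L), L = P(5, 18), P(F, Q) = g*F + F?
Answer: -211141/1542564 ≈ -0.13688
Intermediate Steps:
P(F, Q) = 17*F (P(F, Q) = 16*F + F = 17*F)
L = 85 (L = 17*5 = 85)
w = 1/2484 (w = -⅑/(-276) = -⅑*(-1/276) = 1/2484 ≈ 0.00040258)
D(h) = 2*h*(85 + h) (D(h) = (h + h)*(h + 85) = (2*h)*(85 + h) = 2*h*(85 + h))
S = 211141/1542564 (S = 2*(2*(1/2484)*(85 + 1/2484)) = 2*(2*(1/2484)*(211141/2484)) = 2*(211141/3085128) = 211141/1542564 ≈ 0.13688)
-S = -1*211141/1542564 = -211141/1542564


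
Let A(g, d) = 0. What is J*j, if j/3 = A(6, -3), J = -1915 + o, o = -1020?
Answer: 0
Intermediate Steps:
J = -2935 (J = -1915 - 1020 = -2935)
j = 0 (j = 3*0 = 0)
J*j = -2935*0 = 0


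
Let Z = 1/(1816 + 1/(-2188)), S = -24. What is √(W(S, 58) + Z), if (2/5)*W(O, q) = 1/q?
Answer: √2318500654240929/230457606 ≈ 0.20894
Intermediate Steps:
W(O, q) = 5/(2*q)
Z = 2188/3973407 (Z = 1/(1816 - 1/2188) = 1/(3973407/2188) = 2188/3973407 ≈ 0.00055066)
√(W(S, 58) + Z) = √((5/2)/58 + 2188/3973407) = √((5/2)*(1/58) + 2188/3973407) = √(5/116 + 2188/3973407) = √(20120843/460915212) = √2318500654240929/230457606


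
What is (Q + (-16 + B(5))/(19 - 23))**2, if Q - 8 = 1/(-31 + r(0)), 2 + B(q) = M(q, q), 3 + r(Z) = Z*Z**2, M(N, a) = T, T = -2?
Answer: 194481/1156 ≈ 168.24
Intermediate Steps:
M(N, a) = -2
r(Z) = -3 + Z**3 (r(Z) = -3 + Z*Z**2 = -3 + Z**3)
B(q) = -4 (B(q) = -2 - 2 = -4)
Q = 271/34 (Q = 8 + 1/(-31 + (-3 + 0**3)) = 8 + 1/(-31 + (-3 + 0)) = 8 + 1/(-31 - 3) = 8 + 1/(-34) = 8 - 1/34 = 271/34 ≈ 7.9706)
(Q + (-16 + B(5))/(19 - 23))**2 = (271/34 + (-16 - 4)/(19 - 23))**2 = (271/34 - 20/(-4))**2 = (271/34 - 20*(-1/4))**2 = (271/34 + 5)**2 = (441/34)**2 = 194481/1156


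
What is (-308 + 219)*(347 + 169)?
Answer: -45924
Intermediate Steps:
(-308 + 219)*(347 + 169) = -89*516 = -45924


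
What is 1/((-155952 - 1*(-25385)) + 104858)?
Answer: -1/25709 ≈ -3.8897e-5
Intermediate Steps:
1/((-155952 - 1*(-25385)) + 104858) = 1/((-155952 + 25385) + 104858) = 1/(-130567 + 104858) = 1/(-25709) = -1/25709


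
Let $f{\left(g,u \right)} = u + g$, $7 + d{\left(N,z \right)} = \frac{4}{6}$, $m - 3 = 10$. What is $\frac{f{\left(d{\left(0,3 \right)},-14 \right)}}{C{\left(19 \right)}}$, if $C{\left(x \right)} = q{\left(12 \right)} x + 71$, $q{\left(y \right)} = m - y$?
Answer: $- \frac{61}{270} \approx -0.22593$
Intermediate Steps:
$m = 13$ ($m = 3 + 10 = 13$)
$d{\left(N,z \right)} = - \frac{19}{3}$ ($d{\left(N,z \right)} = -7 + \frac{4}{6} = -7 + 4 \cdot \frac{1}{6} = -7 + \frac{2}{3} = - \frac{19}{3}$)
$q{\left(y \right)} = 13 - y$
$f{\left(g,u \right)} = g + u$
$C{\left(x \right)} = 71 + x$ ($C{\left(x \right)} = \left(13 - 12\right) x + 71 = 1 x + 71 = x + 71 = 71 + x$)
$\frac{f{\left(d{\left(0,3 \right)},-14 \right)}}{C{\left(19 \right)}} = \frac{- \frac{19}{3} - 14}{71 + 19} = - \frac{61}{3 \cdot 90} = \left(- \frac{61}{3}\right) \frac{1}{90} = - \frac{61}{270}$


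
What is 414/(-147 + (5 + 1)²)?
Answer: -138/37 ≈ -3.7297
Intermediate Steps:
414/(-147 + (5 + 1)²) = 414/(-147 + 6²) = 414/(-147 + 36) = 414/(-111) = 414*(-1/111) = -138/37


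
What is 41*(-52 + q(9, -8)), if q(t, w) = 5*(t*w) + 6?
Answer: -16646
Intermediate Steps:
q(t, w) = 6 + 5*t*w (q(t, w) = 5*t*w + 6 = 6 + 5*t*w)
41*(-52 + q(9, -8)) = 41*(-52 + (6 + 5*9*(-8))) = 41*(-52 + (6 - 360)) = 41*(-52 - 354) = 41*(-406) = -16646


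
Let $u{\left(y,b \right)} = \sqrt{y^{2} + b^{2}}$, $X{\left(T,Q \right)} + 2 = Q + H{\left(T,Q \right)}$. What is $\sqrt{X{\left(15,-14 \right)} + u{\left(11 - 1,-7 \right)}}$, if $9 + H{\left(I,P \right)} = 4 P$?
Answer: $\sqrt{-81 + \sqrt{149}} \approx 8.2942 i$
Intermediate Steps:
$H{\left(I,P \right)} = -9 + 4 P$
$X{\left(T,Q \right)} = -11 + 5 Q$ ($X{\left(T,Q \right)} = -2 + \left(Q + \left(-9 + 4 Q\right)\right) = -2 + \left(-9 + 5 Q\right) = -11 + 5 Q$)
$u{\left(y,b \right)} = \sqrt{b^{2} + y^{2}}$
$\sqrt{X{\left(15,-14 \right)} + u{\left(11 - 1,-7 \right)}} = \sqrt{\left(-11 + 5 \left(-14\right)\right) + \sqrt{\left(-7\right)^{2} + \left(11 - 1\right)^{2}}} = \sqrt{\left(-11 - 70\right) + \sqrt{49 + 10^{2}}} = \sqrt{-81 + \sqrt{49 + 100}} = \sqrt{-81 + \sqrt{149}}$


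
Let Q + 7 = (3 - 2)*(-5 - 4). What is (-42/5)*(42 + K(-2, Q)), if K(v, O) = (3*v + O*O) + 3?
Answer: -2478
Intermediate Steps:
Q = -16 (Q = -7 + (3 - 2)*(-5 - 4) = -7 + 1*(-9) = -7 - 9 = -16)
K(v, O) = 3 + O² + 3*v (K(v, O) = (3*v + O²) + 3 = (O² + 3*v) + 3 = 3 + O² + 3*v)
(-42/5)*(42 + K(-2, Q)) = (-42/5)*(42 + (3 + (-16)² + 3*(-2))) = (-42*⅕)*(42 + (3 + 256 - 6)) = -42*(42 + 253)/5 = -42/5*295 = -2478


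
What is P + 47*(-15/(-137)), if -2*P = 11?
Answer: -97/274 ≈ -0.35401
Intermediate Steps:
P = -11/2 (P = -1/2*11 = -11/2 ≈ -5.5000)
P + 47*(-15/(-137)) = -11/2 + 47*(-15/(-137)) = -11/2 + 47*(-15*(-1/137)) = -11/2 + 47*(15/137) = -11/2 + 705/137 = -97/274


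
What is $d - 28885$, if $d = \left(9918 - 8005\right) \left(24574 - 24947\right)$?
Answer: $-742434$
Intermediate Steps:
$d = -713549$ ($d = \left(9918 - 8005\right) \left(-373\right) = 1913 \left(-373\right) = -713549$)
$d - 28885 = -713549 - 28885 = -742434$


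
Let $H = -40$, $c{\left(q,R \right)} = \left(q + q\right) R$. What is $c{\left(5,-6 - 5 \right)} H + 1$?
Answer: $4401$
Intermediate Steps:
$c{\left(q,R \right)} = 2 R q$ ($c{\left(q,R \right)} = 2 q R = 2 R q$)
$c{\left(5,-6 - 5 \right)} H + 1 = 2 \left(-6 - 5\right) 5 \left(-40\right) + 1 = 2 \left(-11\right) 5 \left(-40\right) + 1 = \left(-110\right) \left(-40\right) + 1 = 4400 + 1 = 4401$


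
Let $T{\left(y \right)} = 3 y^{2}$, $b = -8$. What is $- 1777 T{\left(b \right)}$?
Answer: $-341184$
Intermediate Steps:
$- 1777 T{\left(b \right)} = - 1777 \cdot 3 \left(-8\right)^{2} = - 1777 \cdot 3 \cdot 64 = \left(-1777\right) 192 = -341184$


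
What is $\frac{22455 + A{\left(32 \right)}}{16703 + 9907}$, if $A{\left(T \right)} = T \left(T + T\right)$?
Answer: $\frac{24503}{26610} \approx 0.92082$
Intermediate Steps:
$A{\left(T \right)} = 2 T^{2}$ ($A{\left(T \right)} = T 2 T = 2 T^{2}$)
$\frac{22455 + A{\left(32 \right)}}{16703 + 9907} = \frac{22455 + 2 \cdot 32^{2}}{16703 + 9907} = \frac{22455 + 2 \cdot 1024}{26610} = \left(22455 + 2048\right) \frac{1}{26610} = 24503 \cdot \frac{1}{26610} = \frac{24503}{26610}$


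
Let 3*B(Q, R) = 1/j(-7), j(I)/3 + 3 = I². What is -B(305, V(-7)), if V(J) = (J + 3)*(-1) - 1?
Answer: -1/414 ≈ -0.0024155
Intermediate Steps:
j(I) = -9 + 3*I²
V(J) = -4 - J (V(J) = (3 + J)*(-1) - 1 = (-3 - J) - 1 = -4 - J)
B(Q, R) = 1/414 (B(Q, R) = 1/(3*(-9 + 3*(-7)²)) = 1/(3*(-9 + 3*49)) = 1/(3*(-9 + 147)) = (⅓)/138 = (⅓)*(1/138) = 1/414)
-B(305, V(-7)) = -1*1/414 = -1/414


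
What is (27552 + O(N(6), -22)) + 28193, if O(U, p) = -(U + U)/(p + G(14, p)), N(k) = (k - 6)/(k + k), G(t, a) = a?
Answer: 55745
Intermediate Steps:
N(k) = (-6 + k)/(2*k) (N(k) = (-6 + k)/((2*k)) = (-6 + k)*(1/(2*k)) = (-6 + k)/(2*k))
O(U, p) = -U/p (O(U, p) = -(U + U)/(p + p) = -2*U/(2*p) = -2*U*1/(2*p) = -U/p)
(27552 + O(N(6), -22)) + 28193 = (27552 - 1*(½)*(-6 + 6)/6/(-22)) + 28193 = (27552 - 1*(½)*(⅙)*0*(-1/22)) + 28193 = (27552 - 1*0*(-1/22)) + 28193 = (27552 + 0) + 28193 = 27552 + 28193 = 55745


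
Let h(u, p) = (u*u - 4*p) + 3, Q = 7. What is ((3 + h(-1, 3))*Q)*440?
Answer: -15400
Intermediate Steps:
h(u, p) = 3 + u² - 4*p (h(u, p) = (u² - 4*p) + 3 = 3 + u² - 4*p)
((3 + h(-1, 3))*Q)*440 = ((3 + (3 + (-1)² - 4*3))*7)*440 = ((3 + (3 + 1 - 12))*7)*440 = ((3 - 8)*7)*440 = -5*7*440 = -35*440 = -15400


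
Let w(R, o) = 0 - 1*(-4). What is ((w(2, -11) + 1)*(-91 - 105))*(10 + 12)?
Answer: -21560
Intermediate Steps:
w(R, o) = 4 (w(R, o) = 0 + 4 = 4)
((w(2, -11) + 1)*(-91 - 105))*(10 + 12) = ((4 + 1)*(-91 - 105))*(10 + 12) = (5*(-196))*22 = -980*22 = -21560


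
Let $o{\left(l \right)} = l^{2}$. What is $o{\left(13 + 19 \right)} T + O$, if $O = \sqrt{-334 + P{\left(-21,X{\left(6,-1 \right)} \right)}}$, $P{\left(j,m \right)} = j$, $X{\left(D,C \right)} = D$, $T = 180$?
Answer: $184320 + i \sqrt{355} \approx 1.8432 \cdot 10^{5} + 18.841 i$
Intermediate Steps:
$O = i \sqrt{355}$ ($O = \sqrt{-334 - 21} = \sqrt{-355} = i \sqrt{355} \approx 18.841 i$)
$o{\left(13 + 19 \right)} T + O = \left(13 + 19\right)^{2} \cdot 180 + i \sqrt{355} = 32^{2} \cdot 180 + i \sqrt{355} = 1024 \cdot 180 + i \sqrt{355} = 184320 + i \sqrt{355}$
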